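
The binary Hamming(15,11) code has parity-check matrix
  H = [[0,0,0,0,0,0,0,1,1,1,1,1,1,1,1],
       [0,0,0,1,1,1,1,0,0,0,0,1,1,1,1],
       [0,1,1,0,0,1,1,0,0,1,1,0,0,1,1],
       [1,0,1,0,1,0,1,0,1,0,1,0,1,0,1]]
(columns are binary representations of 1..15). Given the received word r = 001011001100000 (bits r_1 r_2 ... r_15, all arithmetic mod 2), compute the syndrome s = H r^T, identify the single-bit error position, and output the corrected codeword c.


s = (0, 0, 1, 1)^T, error position = 3, corrected codeword c = 000011001100000

Compute s = H r^T mod 2 one row at a time:
  s_1 = 0 + 1 + 1 + 0 + 0 + 0 + 0 + 0 = 2 ≡ 0 (mod 2).
  s_2 = 0 + 1 + 1 + 0 + 0 + 0 + 0 + 0 = 2 ≡ 0 (mod 2).
  s_3 = 0 + 1 + 1 + 0 + 1 + 0 + 0 + 0 = 3 ≡ 1 (mod 2).
  s_4 = 0 + 1 + 1 + 0 + 1 + 0 + 0 + 0 = 3 ≡ 1 (mod 2).
s = (0, 0, 1, 1)^T — this equals column 3 of H (binary 0011), so error is at position 3.
Correct: flip bit 3 of r = 001011001100000 to get c = 000011001100000.


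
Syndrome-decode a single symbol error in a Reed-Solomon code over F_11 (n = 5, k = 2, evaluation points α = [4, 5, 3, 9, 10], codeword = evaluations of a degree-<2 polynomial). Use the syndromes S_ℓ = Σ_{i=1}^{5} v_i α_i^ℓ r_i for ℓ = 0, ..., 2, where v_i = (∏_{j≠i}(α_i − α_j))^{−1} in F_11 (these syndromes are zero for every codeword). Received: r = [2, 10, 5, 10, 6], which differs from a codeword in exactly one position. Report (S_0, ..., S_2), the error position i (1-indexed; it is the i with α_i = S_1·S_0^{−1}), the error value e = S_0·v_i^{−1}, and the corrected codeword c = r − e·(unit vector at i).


S = (1, 9, 4), error at position 4, error magnitude e = 1, c = [2, 10, 5, 9, 6].

Step 1: column multipliers v_i = (∏_{j≠i}(α_i − α_j))^{−1} mod 11.
  i = 1 (α = 4): (4−5)(4−3)(4−9)(4−10) = (−1)·1·(−5)·(−6) = −30 ≡ 3, so v_1 = 3^{−1} = 4 (mod 11).
  i = 2 (α = 5): (5−4)(5−3)(5−9)(5−10) = 1·2·(−4)·(−5) = 40 ≡ 7, so v_2 = 7^{−1} = 8 (mod 11).
  i = 3 (α = 3): (3−4)(3−5)(3−9)(3−10) = (−1)·(−2)·(−6)·(−7) = 84 ≡ 7, so v_3 = 7^{−1} = 8 (mod 11).
  i = 4 (α = 9): (9−4)(9−5)(9−3)(9−10) = 5·4·6·(−1) = −120 ≡ 1, so v_4 = 1^{−1} = 1 (mod 11).
  i = 5 (α = 10): (10−4)(10−5)(10−3)(10−9) = 6·5·7·1 = 210 ≡ 1, so v_5 = 1^{−1} = 1 (mod 11).
  v = [4, 8, 8, 1, 1].
Step 2: syndromes of r = [2, 10, 5, 10, 6] (all sums mod 11).
  S_0 = Σ v_i r_i = 4·2 + 8·10 + 8·5 + 1·10 + 1·6 = 144 ≡ 1.
  S_1 = Σ v_i α_i r_i = 4·4·2 + 8·5·10 + 8·3·5 + 1·9·10 + 1·10·6 = 702 ≡ 9.
  α_i^2 mod 11 = [5, 3, 9, 4, 1].
  S_2 = Σ v_i α_i^2 r_i = 4·5·2 + 8·3·10 + 8·9·5 + 1·4·10 + 1·1·6 = 686 ≡ 4.
  S = (1, 9, 4) ≠ 0, so r is not a codeword (an error is present).
Step 3: locate the error. For a single error e at position i, S_ℓ = v_i·e·α_i^ℓ, so α_err = S_1/S_0.
  S_0^{−1} = 1^{−1} = 1 (mod 11), so α_err = 9·1 = 9 ≡ 9 = α_4. Error position i = 4.
  Consistency check: S_2/S_1 = 4·5 = 20 ≡ 9 = α_err ✓ (single-error assumption holds).
Step 4: error magnitude e = S_0/v_4 = S_0·∏_{j≠4}(α_4 − α_j) = 1·1 = 1 ≡ 1 (mod 11).
Step 5: correct position 4: c_4 = r_4 − e = 10 − 1 ≡ 9 (mod 11). Hence c = [2, 10, 5, 9, 6].
  Check: interpolating c through the α_i gives m(x) = 3 + 8·x (degree < 2) with m(α_i) = c_i for every i, so c is indeed a codeword.


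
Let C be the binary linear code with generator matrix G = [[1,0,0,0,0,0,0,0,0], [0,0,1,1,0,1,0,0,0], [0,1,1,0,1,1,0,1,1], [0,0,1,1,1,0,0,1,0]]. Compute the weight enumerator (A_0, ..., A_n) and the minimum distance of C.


Weight distribution: A_0 = 1, A_1 = 1, A_3 = 3, A_4 = 5, A_5 = 3, A_6 = 2, A_7 = 1. Minimum distance d = 1.

Enumerate all 2^4 = 16 messages m ∈ F_2^4.
For each, compute codeword c = mG in F_2^9, then tally its weight.
  m = 0000 → c = 000000000, weight = 0.
  m = 1000 → c = 100000000, weight = 1.
  m = 0100 → c = 001101000, weight = 3.
  m = 1100 → c = 101101000, weight = 4.
  m = 0010 → c = 011011011, weight = 6.
  m = 1010 → c = 111011011, weight = 7.
  m = 0110 → c = 010110011, weight = 5.
  m = 1110 → c = 110110011, weight = 6.
  m = 0001 → c = 001110010, weight = 4.
  m = 1001 → c = 101110010, weight = 5.
  m = 0101 → c = 000011010, weight = 3.
  m = 1101 → c = 100011010, weight = 4.
  m = 0011 → c = 010101001, weight = 4.
  m = 1011 → c = 110101001, weight = 5.
  m = 0111 → c = 011000001, weight = 3.
  m = 1111 → c = 111000001, weight = 4.
Tally weights:
  weight 0: 1 codewords.
  weight 1: 1 codewords.
  weight 3: 3 codewords.
  weight 4: 5 codewords.
  weight 5: 3 codewords.
  weight 6: 2 codewords.
  weight 7: 1 codewords.
Minimum distance d = smallest w > 0 with A_w > 0 = 1.
Sanity: Σ A_w = 16 = 2^4 = 16 ✓.


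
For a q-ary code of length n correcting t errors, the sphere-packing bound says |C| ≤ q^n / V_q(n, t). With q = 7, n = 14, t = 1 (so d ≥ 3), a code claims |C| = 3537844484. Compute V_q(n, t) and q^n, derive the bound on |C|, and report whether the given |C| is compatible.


V_q(n, t) = 85, q^n = 678223072849, Hamming bound = 7979094974, |C| = 3537844484 ≤ bound (satisfied).

Step 1: Compute V_q(n, t) = Σ_{j=0}^1 C(n, j) (q−1)^j.
  j = 0: C(14,0)·(6)^0 = 1·1 = 1.
  j = 1: C(14,1)·(6)^1 = 14·6 = 84.
  V_q(n, t) = 1 + 84 = 85.
Step 2: q^n = 7^14 = 678223072849.
Step 3: Hamming bound ⌊q^n / V_q(n,t)⌋ = ⌊678223072849/85⌋ = 7979094974.
Step 4: Compare |C| = 3537844484 to 7979094974: satisfied.
The claimed |C| lies below the Hamming bound.


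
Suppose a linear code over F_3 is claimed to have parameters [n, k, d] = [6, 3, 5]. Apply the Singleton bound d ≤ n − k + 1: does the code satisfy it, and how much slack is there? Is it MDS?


Singleton RHS = n − k + 1 = 4, slack = -1, bound violated (no such code; not MDS).

Singleton bound: d ≤ n − k + 1.
Here n = 6, k = 3, so n − k + 1 = 4.
Given d = 5, check d ≤ 4: NO.
Slack = (n − k + 1) − d = -1.
The slack is negative: d = 5 exceeds n − k + 1 = 4 by 1, so the Singleton bound is violated and no linear [6, 3, 5]_3 code can exist. In particular it is not MDS (MDS requires d = n − k + 1 exactly).
Description: the claimed parameters are [6, 3, 5]_3; such a code would be impossible (violates the Singleton bound).


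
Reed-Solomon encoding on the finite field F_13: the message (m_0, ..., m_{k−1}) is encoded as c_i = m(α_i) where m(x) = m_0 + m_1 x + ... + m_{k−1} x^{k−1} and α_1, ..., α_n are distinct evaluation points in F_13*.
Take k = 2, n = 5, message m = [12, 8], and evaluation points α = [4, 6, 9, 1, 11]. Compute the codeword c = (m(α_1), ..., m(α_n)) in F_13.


c = [5, 8, 6, 7, 9]

Message polynomial: m(x) = 12 + 8·x (mod 13).
For each evaluation point α_i, compute m(α_i) mod 13:
  α_1 = 4: Horner steps 8 → 5, so m(4) = 5.
  α_2 = 6: Horner steps 8 → 8, so m(6) = 8.
  α_3 = 9: Horner steps 8 → 6, so m(9) = 6.
  α_4 = 1: Horner steps 8 → 7, so m(1) = 7.
  α_5 = 11: Horner steps 8 → 9, so m(11) = 9.
Codeword c = [5, 8, 6, 7, 9] ∈ F_13^5.


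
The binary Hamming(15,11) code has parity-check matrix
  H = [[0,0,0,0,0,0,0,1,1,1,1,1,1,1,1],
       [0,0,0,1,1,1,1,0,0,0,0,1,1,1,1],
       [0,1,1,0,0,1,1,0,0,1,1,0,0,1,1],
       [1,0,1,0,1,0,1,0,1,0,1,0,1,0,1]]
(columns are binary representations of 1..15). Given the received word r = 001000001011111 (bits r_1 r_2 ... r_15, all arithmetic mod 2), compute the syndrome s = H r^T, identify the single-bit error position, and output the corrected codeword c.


s = (0, 0, 0, 1)^T, error position = 1, corrected codeword c = 101000001011111

Compute s = H r^T mod 2 one row at a time:
  s_1 = 0 + 1 + 0 + 1 + 1 + 1 + 1 + 1 = 6 ≡ 0 (mod 2).
  s_2 = 0 + 0 + 0 + 0 + 1 + 1 + 1 + 1 = 4 ≡ 0 (mod 2).
  s_3 = 0 + 1 + 0 + 0 + 0 + 1 + 1 + 1 = 4 ≡ 0 (mod 2).
  s_4 = 0 + 1 + 0 + 0 + 1 + 1 + 1 + 1 = 5 ≡ 1 (mod 2).
s = (0, 0, 0, 1)^T — this equals column 1 of H (binary 0001), so error is at position 1.
Correct: flip bit 1 of r = 001000001011111 to get c = 101000001011111.


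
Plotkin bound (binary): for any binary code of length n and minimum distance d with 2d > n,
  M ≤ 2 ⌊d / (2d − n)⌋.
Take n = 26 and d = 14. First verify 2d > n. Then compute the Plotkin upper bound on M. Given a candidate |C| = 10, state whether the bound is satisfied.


Plotkin bound M ≤ 14; given |C| = 10 ≤ bound (satisfied).

Check applicability: 2d = 28, n = 26.
2d − n = 2 > 0, so Plotkin applies.
Compute d/(2d−n) = 14/2 ≈ 7.0000.
⌊d/(2d−n)⌋ = 7.
Plotkin bound: M ≤ 2·7 = 14.
Given |C| = 10, check: satisfied.
This |C| is below the Plotkin bound.


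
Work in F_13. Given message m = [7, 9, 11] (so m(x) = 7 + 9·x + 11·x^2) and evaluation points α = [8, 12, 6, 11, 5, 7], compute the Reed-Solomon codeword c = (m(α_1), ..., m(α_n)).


c = [3, 9, 2, 7, 2, 11]

Message polynomial: m(x) = 7 + 9·x + 11·x^2 (mod 13).
For each evaluation point α_i, compute m(α_i) mod 13:
  α_1 = 8: Horner steps 11 → 6 → 3, so m(8) = 3.
  α_2 = 12: Horner steps 11 → 11 → 9, so m(12) = 9.
  α_3 = 6: Horner steps 11 → 10 → 2, so m(6) = 2.
  α_4 = 11: Horner steps 11 → 0 → 7, so m(11) = 7.
  α_5 = 5: Horner steps 11 → 12 → 2, so m(5) = 2.
  α_6 = 7: Horner steps 11 → 8 → 11, so m(7) = 11.
Codeword c = [3, 9, 2, 7, 2, 11] ∈ F_13^6.


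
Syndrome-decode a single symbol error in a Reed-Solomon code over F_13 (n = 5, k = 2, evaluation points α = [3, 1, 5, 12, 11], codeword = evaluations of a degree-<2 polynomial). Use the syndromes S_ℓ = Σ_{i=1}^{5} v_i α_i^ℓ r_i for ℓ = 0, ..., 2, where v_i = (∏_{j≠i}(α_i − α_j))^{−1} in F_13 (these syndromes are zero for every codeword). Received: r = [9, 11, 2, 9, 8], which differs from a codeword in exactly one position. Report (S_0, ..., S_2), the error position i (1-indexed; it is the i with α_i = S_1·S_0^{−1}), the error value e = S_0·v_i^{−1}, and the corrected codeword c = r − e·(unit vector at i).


S = (2, 6, 5), error at position 1, error magnitude e = 9, c = [0, 11, 2, 9, 8].

Step 1: column multipliers v_i = (∏_{j≠i}(α_i − α_j))^{−1} mod 13.
  i = 1 (α = 3): (3−1)(3−5)(3−12)(3−11) = 2·(−2)·(−9)·(−8) = −288 ≡ 11, so v_1 = 11^{−1} = 6 (mod 13).
  i = 2 (α = 1): (1−3)(1−5)(1−12)(1−11) = (−2)·(−4)·(−11)·(−10) = 880 ≡ 9, so v_2 = 9^{−1} = 3 (mod 13).
  i = 3 (α = 5): (5−3)(5−1)(5−12)(5−11) = 2·4·(−7)·(−6) = 336 ≡ 11, so v_3 = 11^{−1} = 6 (mod 13).
  i = 4 (α = 12): (12−3)(12−1)(12−5)(12−11) = 9·11·7·1 = 693 ≡ 4, so v_4 = 4^{−1} = 10 (mod 13).
  i = 5 (α = 11): (11−3)(11−1)(11−5)(11−12) = 8·10·6·(−1) = −480 ≡ 1, so v_5 = 1^{−1} = 1 (mod 13).
  v = [6, 3, 6, 10, 1].
Step 2: syndromes of r = [9, 11, 2, 9, 8] (all sums mod 13).
  S_0 = Σ v_i r_i = 6·9 + 3·11 + 6·2 + 10·9 + 1·8 = 197 ≡ 2.
  S_1 = Σ v_i α_i r_i = 6·3·9 + 3·1·11 + 6·5·2 + 10·12·9 + 1·11·8 = 1423 ≡ 6.
  α_i^2 mod 13 = [9, 1, 12, 1, 4].
  S_2 = Σ v_i α_i^2 r_i = 6·9·9 + 3·1·11 + 6·12·2 + 10·1·9 + 1·4·8 = 785 ≡ 5.
  S = (2, 6, 5) ≠ 0, so r is not a codeword (an error is present).
Step 3: locate the error. For a single error e at position i, S_ℓ = v_i·e·α_i^ℓ, so α_err = S_1/S_0.
  S_0^{−1} = 2^{−1} = 7 (mod 13), so α_err = 6·7 = 42 ≡ 3 = α_1. Error position i = 1.
  Consistency check: S_2/S_1 = 5·11 = 55 ≡ 3 = α_err ✓ (single-error assumption holds).
Step 4: error magnitude e = S_0/v_1 = S_0·∏_{j≠1}(α_1 − α_j) = 2·11 = 22 ≡ 9 (mod 13).
Step 5: correct position 1: c_1 = r_1 − e = 9 − 9 ≡ 0 (mod 13). Hence c = [0, 11, 2, 9, 8].
  Check: interpolating c through the α_i gives m(x) = 10 + 1·x (degree < 2) with m(α_i) = c_i for every i, so c is indeed a codeword.


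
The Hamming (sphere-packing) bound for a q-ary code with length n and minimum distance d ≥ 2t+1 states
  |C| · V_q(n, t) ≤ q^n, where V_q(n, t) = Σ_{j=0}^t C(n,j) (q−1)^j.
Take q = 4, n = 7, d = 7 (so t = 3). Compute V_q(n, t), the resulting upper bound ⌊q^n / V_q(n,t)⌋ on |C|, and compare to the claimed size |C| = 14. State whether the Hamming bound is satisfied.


V_q(n, t) = 1156, q^n = 16384, Hamming bound = 14, |C| = 14 ≤ bound (satisfied).

Step 1: Compute V_q(n, t) = Σ_{j=0}^3 C(n, j) (q−1)^j.
  j = 0: C(7,0)·(3)^0 = 1·1 = 1.
  j = 1: C(7,1)·(3)^1 = 7·3 = 21.
  j = 2: C(7,2)·(3)^2 = 21·9 = 189.
  j = 3: C(7,3)·(3)^3 = 35·27 = 945.
  V_q(n, t) = 1 + 21 + 189 + 945 = 1156.
Step 2: q^n = 4^7 = 16384.
Step 3: Hamming bound ⌊q^n / V_q(n,t)⌋ = ⌊16384/1156⌋ = 14.
Step 4: Compare |C| = 14 to 14: satisfied.
The claimed |C| lies at the Hamming bound (tight).


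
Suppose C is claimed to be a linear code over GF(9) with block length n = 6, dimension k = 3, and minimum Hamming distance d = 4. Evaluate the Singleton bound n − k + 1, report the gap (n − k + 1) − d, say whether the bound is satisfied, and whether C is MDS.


Singleton RHS = n − k + 1 = 4, slack = 0, bound satisfied, MDS.

Singleton bound: d ≤ n − k + 1.
Here n = 6, k = 3, so n − k + 1 = 4.
Given d = 4, check d ≤ 4: YES.
Slack = (n − k + 1) − d = 0.
The code is MDS (slack = 0).
Description: the claimed parameters are [6, 3, 4]_9; such a code would be MDS (meets Singleton bound).


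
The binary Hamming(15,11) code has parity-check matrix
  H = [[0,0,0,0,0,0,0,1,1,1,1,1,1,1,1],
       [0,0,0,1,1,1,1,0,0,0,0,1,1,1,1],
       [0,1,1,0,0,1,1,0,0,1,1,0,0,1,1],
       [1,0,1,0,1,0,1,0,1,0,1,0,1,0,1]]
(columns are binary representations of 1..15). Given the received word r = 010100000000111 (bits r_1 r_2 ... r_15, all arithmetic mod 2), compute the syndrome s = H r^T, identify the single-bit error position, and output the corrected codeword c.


s = (1, 0, 1, 0)^T, error position = 10, corrected codeword c = 010100000100111

Compute s = H r^T mod 2 one row at a time:
  s_1 = 0 + 0 + 0 + 0 + 0 + 1 + 1 + 1 = 3 ≡ 1 (mod 2).
  s_2 = 1 + 0 + 0 + 0 + 0 + 1 + 1 + 1 = 4 ≡ 0 (mod 2).
  s_3 = 1 + 0 + 0 + 0 + 0 + 0 + 1 + 1 = 3 ≡ 1 (mod 2).
  s_4 = 0 + 0 + 0 + 0 + 0 + 0 + 1 + 1 = 2 ≡ 0 (mod 2).
s = (1, 0, 1, 0)^T — this equals column 10 of H (binary 1010), so error is at position 10.
Correct: flip bit 10 of r = 010100000000111 to get c = 010100000100111.


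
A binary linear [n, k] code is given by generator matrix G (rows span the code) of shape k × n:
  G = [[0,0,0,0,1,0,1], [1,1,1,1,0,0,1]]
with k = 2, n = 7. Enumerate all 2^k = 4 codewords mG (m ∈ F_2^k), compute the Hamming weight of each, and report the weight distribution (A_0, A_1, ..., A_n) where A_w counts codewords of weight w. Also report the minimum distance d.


Weight distribution: A_0 = 1, A_2 = 1, A_5 = 2. Minimum distance d = 2.

Enumerate all 2^2 = 4 messages m ∈ F_2^2.
For each, compute codeword c = mG in F_2^7, then tally its weight.
  m = 00 → c = 0000000, weight = 0.
  m = 10 → c = 0000101, weight = 2.
  m = 01 → c = 1111001, weight = 5.
  m = 11 → c = 1111100, weight = 5.
Tally weights:
  weight 0: 1 codewords.
  weight 2: 1 codewords.
  weight 5: 2 codewords.
Minimum distance d = smallest w > 0 with A_w > 0 = 2.
Sanity: Σ A_w = 4 = 2^2 = 4 ✓.


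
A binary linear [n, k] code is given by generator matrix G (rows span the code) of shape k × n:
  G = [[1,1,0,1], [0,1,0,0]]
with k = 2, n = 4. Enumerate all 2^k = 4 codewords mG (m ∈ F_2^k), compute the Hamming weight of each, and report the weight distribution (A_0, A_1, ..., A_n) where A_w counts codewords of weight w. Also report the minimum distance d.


Weight distribution: A_0 = 1, A_1 = 1, A_2 = 1, A_3 = 1. Minimum distance d = 1.

Enumerate all 2^2 = 4 messages m ∈ F_2^2.
For each, compute codeword c = mG in F_2^4, then tally its weight.
  m = 00 → c = 0000, weight = 0.
  m = 10 → c = 1101, weight = 3.
  m = 01 → c = 0100, weight = 1.
  m = 11 → c = 1001, weight = 2.
Tally weights:
  weight 0: 1 codewords.
  weight 1: 1 codewords.
  weight 2: 1 codewords.
  weight 3: 1 codewords.
Minimum distance d = smallest w > 0 with A_w > 0 = 1.
Sanity: Σ A_w = 4 = 2^2 = 4 ✓.


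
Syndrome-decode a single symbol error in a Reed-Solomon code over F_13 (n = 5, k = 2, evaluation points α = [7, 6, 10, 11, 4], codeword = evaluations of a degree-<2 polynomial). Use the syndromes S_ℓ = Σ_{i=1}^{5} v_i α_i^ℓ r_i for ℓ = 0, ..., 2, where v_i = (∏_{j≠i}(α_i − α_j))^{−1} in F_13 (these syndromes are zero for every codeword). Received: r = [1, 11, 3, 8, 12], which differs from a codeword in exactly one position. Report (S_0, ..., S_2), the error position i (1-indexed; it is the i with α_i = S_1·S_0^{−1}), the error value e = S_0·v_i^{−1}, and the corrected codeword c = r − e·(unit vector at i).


S = (11, 1, 6), error at position 2, error magnitude e = 2, c = [1, 9, 3, 8, 12].

Step 1: column multipliers v_i = (∏_{j≠i}(α_i − α_j))^{−1} mod 13.
  i = 1 (α = 7): (7−6)(7−10)(7−11)(7−4) = 1·(−3)·(−4)·3 = 36 ≡ 10, so v_1 = 10^{−1} = 4 (mod 13).
  i = 2 (α = 6): (6−7)(6−10)(6−11)(6−4) = (−1)·(−4)·(−5)·2 = −40 ≡ 12, so v_2 = 12^{−1} = 12 (mod 13).
  i = 3 (α = 10): (10−7)(10−6)(10−11)(10−4) = 3·4·(−1)·6 = −72 ≡ 6, so v_3 = 6^{−1} = 11 (mod 13).
  i = 4 (α = 11): (11−7)(11−6)(11−10)(11−4) = 4·5·1·7 = 140 ≡ 10, so v_4 = 10^{−1} = 4 (mod 13).
  i = 5 (α = 4): (4−7)(4−6)(4−10)(4−11) = (−3)·(−2)·(−6)·(−7) = 252 ≡ 5, so v_5 = 5^{−1} = 8 (mod 13).
  v = [4, 12, 11, 4, 8].
Step 2: syndromes of r = [1, 11, 3, 8, 12] (all sums mod 13).
  S_0 = Σ v_i r_i = 4·1 + 12·11 + 11·3 + 4·8 + 8·12 = 297 ≡ 11.
  S_1 = Σ v_i α_i r_i = 4·7·1 + 12·6·11 + 11·10·3 + 4·11·8 + 8·4·12 = 1886 ≡ 1.
  α_i^2 mod 13 = [10, 10, 9, 4, 3].
  S_2 = Σ v_i α_i^2 r_i = 4·10·1 + 12·10·11 + 11·9·3 + 4·4·8 + 8·3·12 = 2073 ≡ 6.
  S = (11, 1, 6) ≠ 0, so r is not a codeword (an error is present).
Step 3: locate the error. For a single error e at position i, S_ℓ = v_i·e·α_i^ℓ, so α_err = S_1/S_0.
  S_0^{−1} = 11^{−1} = 6 (mod 13), so α_err = 1·6 = 6 ≡ 6 = α_2. Error position i = 2.
  Consistency check: S_2/S_1 = 6·1 = 6 ≡ 6 = α_err ✓ (single-error assumption holds).
Step 4: error magnitude e = S_0/v_2 = S_0·∏_{j≠2}(α_2 − α_j) = 11·12 = 132 ≡ 2 (mod 13).
Step 5: correct position 2: c_2 = r_2 − e = 11 − 2 ≡ 9 (mod 13). Hence c = [1, 9, 3, 8, 12].
  Check: interpolating c through the α_i gives m(x) = 5 + 5·x (degree < 2) with m(α_i) = c_i for every i, so c is indeed a codeword.


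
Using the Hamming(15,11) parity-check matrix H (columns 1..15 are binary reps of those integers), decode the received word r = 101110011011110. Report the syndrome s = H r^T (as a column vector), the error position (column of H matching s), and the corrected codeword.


s = (0, 1, 1, 0)^T, error position = 6, corrected codeword c = 101111011011110

Compute s = H r^T mod 2 one row at a time:
  s_1 = 1 + 1 + 0 + 1 + 1 + 1 + 1 + 0 = 6 ≡ 0 (mod 2).
  s_2 = 1 + 1 + 0 + 0 + 1 + 1 + 1 + 0 = 5 ≡ 1 (mod 2).
  s_3 = 0 + 1 + 0 + 0 + 0 + 1 + 1 + 0 = 3 ≡ 1 (mod 2).
  s_4 = 1 + 1 + 1 + 0 + 1 + 1 + 1 + 0 = 6 ≡ 0 (mod 2).
s = (0, 1, 1, 0)^T — this equals column 6 of H (binary 0110), so error is at position 6.
Correct: flip bit 6 of r = 101110011011110 to get c = 101111011011110.


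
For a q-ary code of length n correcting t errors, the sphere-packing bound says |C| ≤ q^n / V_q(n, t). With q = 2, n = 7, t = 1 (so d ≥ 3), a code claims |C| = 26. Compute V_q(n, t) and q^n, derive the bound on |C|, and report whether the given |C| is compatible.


V_q(n, t) = 8, q^n = 128, Hamming bound = 16, |C| = 26 > bound (violated).

Step 1: Compute V_q(n, t) = Σ_{j=0}^1 C(n, j) (q−1)^j.
  j = 0: C(7,0)·(1)^0 = 1·1 = 1.
  j = 1: C(7,1)·(1)^1 = 7·1 = 7.
  V_q(n, t) = 1 + 7 = 8.
Step 2: q^n = 2^7 = 128.
Step 3: Hamming bound ⌊q^n / V_q(n,t)⌋ = ⌊128/8⌋ = 16.
Step 4: Compare |C| = 26 to 16: violated.
The claimed |C| lies above the Hamming bound, so no 2-ary code of length 7 with d ≥ 3 can have 26 codewords.


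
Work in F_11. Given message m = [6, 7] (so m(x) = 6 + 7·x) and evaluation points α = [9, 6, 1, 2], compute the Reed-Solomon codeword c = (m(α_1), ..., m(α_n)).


c = [3, 4, 2, 9]

Message polynomial: m(x) = 6 + 7·x (mod 11).
For each evaluation point α_i, compute m(α_i) mod 11:
  α_1 = 9: Horner steps 7 → 3, so m(9) = 3.
  α_2 = 6: Horner steps 7 → 4, so m(6) = 4.
  α_3 = 1: Horner steps 7 → 2, so m(1) = 2.
  α_4 = 2: Horner steps 7 → 9, so m(2) = 9.
Codeword c = [3, 4, 2, 9] ∈ F_11^4.


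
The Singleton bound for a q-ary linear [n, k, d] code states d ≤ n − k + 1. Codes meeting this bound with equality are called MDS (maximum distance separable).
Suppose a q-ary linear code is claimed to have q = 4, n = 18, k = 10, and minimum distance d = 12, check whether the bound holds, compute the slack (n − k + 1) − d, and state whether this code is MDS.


Singleton RHS = n − k + 1 = 9, slack = -3, bound violated (no such code; not MDS).

Singleton bound: d ≤ n − k + 1.
Here n = 18, k = 10, so n − k + 1 = 9.
Given d = 12, check d ≤ 9: NO.
Slack = (n − k + 1) − d = -3.
The slack is negative: d = 12 exceeds n − k + 1 = 9 by 3, so the Singleton bound is violated and no linear [18, 10, 12]_4 code can exist. In particular it is not MDS (MDS requires d = n − k + 1 exactly).
Description: the claimed parameters are [18, 10, 12]_4; such a code would be impossible (violates the Singleton bound).


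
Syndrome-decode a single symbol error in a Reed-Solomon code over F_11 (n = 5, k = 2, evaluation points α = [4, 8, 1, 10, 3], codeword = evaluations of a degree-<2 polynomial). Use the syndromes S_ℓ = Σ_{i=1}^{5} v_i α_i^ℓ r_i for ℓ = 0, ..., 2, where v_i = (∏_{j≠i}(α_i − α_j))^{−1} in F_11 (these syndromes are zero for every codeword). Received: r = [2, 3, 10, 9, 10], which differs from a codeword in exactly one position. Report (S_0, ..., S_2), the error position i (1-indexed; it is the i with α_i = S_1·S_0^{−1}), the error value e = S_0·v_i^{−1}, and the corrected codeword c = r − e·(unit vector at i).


S = (7, 7, 7), error at position 3, error magnitude e = 6, c = [2, 3, 4, 9, 10].

Step 1: column multipliers v_i = (∏_{j≠i}(α_i − α_j))^{−1} mod 11.
  i = 1 (α = 4): (4−8)(4−1)(4−10)(4−3) = (−4)·3·(−6)·1 = 72 ≡ 6, so v_1 = 6^{−1} = 2 (mod 11).
  i = 2 (α = 8): (8−4)(8−1)(8−10)(8−3) = 4·7·(−2)·5 = −280 ≡ 6, so v_2 = 6^{−1} = 2 (mod 11).
  i = 3 (α = 1): (1−4)(1−8)(1−10)(1−3) = (−3)·(−7)·(−9)·(−2) = 378 ≡ 4, so v_3 = 4^{−1} = 3 (mod 11).
  i = 4 (α = 10): (10−4)(10−8)(10−1)(10−3) = 6·2·9·7 = 756 ≡ 8, so v_4 = 8^{−1} = 7 (mod 11).
  i = 5 (α = 3): (3−4)(3−8)(3−1)(3−10) = (−1)·(−5)·2·(−7) = −70 ≡ 7, so v_5 = 7^{−1} = 8 (mod 11).
  v = [2, 2, 3, 7, 8].
Step 2: syndromes of r = [2, 3, 10, 9, 10] (all sums mod 11).
  S_0 = Σ v_i r_i = 2·2 + 2·3 + 3·10 + 7·9 + 8·10 = 183 ≡ 7.
  S_1 = Σ v_i α_i r_i = 2·4·2 + 2·8·3 + 3·1·10 + 7·10·9 + 8·3·10 = 964 ≡ 7.
  α_i^2 mod 11 = [5, 9, 1, 1, 9].
  S_2 = Σ v_i α_i^2 r_i = 2·5·2 + 2·9·3 + 3·1·10 + 7·1·9 + 8·9·10 = 887 ≡ 7.
  S = (7, 7, 7) ≠ 0, so r is not a codeword (an error is present).
Step 3: locate the error. For a single error e at position i, S_ℓ = v_i·e·α_i^ℓ, so α_err = S_1/S_0.
  S_0^{−1} = 7^{−1} = 8 (mod 11), so α_err = 7·8 = 56 ≡ 1 = α_3. Error position i = 3.
  Consistency check: S_2/S_1 = 7·8 = 56 ≡ 1 = α_err ✓ (single-error assumption holds).
Step 4: error magnitude e = S_0/v_3 = S_0·∏_{j≠3}(α_3 − α_j) = 7·4 = 28 ≡ 6 (mod 11).
Step 5: correct position 3: c_3 = r_3 − e = 10 − 6 ≡ 4 (mod 11). Hence c = [2, 3, 4, 9, 10].
  Check: interpolating c through the α_i gives m(x) = 1 + 3·x (degree < 2) with m(α_i) = c_i for every i, so c is indeed a codeword.


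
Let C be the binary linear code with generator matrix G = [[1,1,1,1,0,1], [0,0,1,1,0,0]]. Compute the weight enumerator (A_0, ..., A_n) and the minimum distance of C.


Weight distribution: A_0 = 1, A_2 = 1, A_3 = 1, A_5 = 1. Minimum distance d = 2.

Enumerate all 2^2 = 4 messages m ∈ F_2^2.
For each, compute codeword c = mG in F_2^6, then tally its weight.
  m = 00 → c = 000000, weight = 0.
  m = 10 → c = 111101, weight = 5.
  m = 01 → c = 001100, weight = 2.
  m = 11 → c = 110001, weight = 3.
Tally weights:
  weight 0: 1 codewords.
  weight 2: 1 codewords.
  weight 3: 1 codewords.
  weight 5: 1 codewords.
Minimum distance d = smallest w > 0 with A_w > 0 = 2.
Sanity: Σ A_w = 4 = 2^2 = 4 ✓.


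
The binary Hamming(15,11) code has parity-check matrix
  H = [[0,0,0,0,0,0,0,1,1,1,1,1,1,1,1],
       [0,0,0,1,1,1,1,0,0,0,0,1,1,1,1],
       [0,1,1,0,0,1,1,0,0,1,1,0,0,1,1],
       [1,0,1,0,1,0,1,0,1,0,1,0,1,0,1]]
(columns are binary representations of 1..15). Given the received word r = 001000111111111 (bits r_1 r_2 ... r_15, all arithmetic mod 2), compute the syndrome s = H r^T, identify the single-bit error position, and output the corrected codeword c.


s = (0, 1, 0, 0)^T, error position = 4, corrected codeword c = 001100111111111

Compute s = H r^T mod 2 one row at a time:
  s_1 = 1 + 1 + 1 + 1 + 1 + 1 + 1 + 1 = 8 ≡ 0 (mod 2).
  s_2 = 0 + 0 + 0 + 1 + 1 + 1 + 1 + 1 = 5 ≡ 1 (mod 2).
  s_3 = 0 + 1 + 0 + 1 + 1 + 1 + 1 + 1 = 6 ≡ 0 (mod 2).
  s_4 = 0 + 1 + 0 + 1 + 1 + 1 + 1 + 1 = 6 ≡ 0 (mod 2).
s = (0, 1, 0, 0)^T — this equals column 4 of H (binary 0100), so error is at position 4.
Correct: flip bit 4 of r = 001000111111111 to get c = 001100111111111.


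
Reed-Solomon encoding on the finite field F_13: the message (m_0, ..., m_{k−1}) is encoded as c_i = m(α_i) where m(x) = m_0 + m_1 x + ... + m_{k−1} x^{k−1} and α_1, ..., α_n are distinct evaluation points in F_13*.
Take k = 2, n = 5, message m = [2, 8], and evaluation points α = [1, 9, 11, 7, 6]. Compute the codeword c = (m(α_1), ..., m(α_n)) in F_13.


c = [10, 9, 12, 6, 11]

Message polynomial: m(x) = 2 + 8·x (mod 13).
For each evaluation point α_i, compute m(α_i) mod 13:
  α_1 = 1: Horner steps 8 → 10, so m(1) = 10.
  α_2 = 9: Horner steps 8 → 9, so m(9) = 9.
  α_3 = 11: Horner steps 8 → 12, so m(11) = 12.
  α_4 = 7: Horner steps 8 → 6, so m(7) = 6.
  α_5 = 6: Horner steps 8 → 11, so m(6) = 11.
Codeword c = [10, 9, 12, 6, 11] ∈ F_13^5.


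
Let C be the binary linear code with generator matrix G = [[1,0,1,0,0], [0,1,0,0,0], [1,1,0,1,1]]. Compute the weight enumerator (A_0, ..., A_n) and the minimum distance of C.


Weight distribution: A_0 = 1, A_1 = 1, A_2 = 1, A_3 = 3, A_4 = 2. Minimum distance d = 1.

Enumerate all 2^3 = 8 messages m ∈ F_2^3.
For each, compute codeword c = mG in F_2^5, then tally its weight.
  m = 000 → c = 00000, weight = 0.
  m = 100 → c = 10100, weight = 2.
  m = 010 → c = 01000, weight = 1.
  m = 110 → c = 11100, weight = 3.
  m = 001 → c = 11011, weight = 4.
  m = 101 → c = 01111, weight = 4.
  m = 011 → c = 10011, weight = 3.
  m = 111 → c = 00111, weight = 3.
Tally weights:
  weight 0: 1 codewords.
  weight 1: 1 codewords.
  weight 2: 1 codewords.
  weight 3: 3 codewords.
  weight 4: 2 codewords.
Minimum distance d = smallest w > 0 with A_w > 0 = 1.
Sanity: Σ A_w = 8 = 2^3 = 8 ✓.


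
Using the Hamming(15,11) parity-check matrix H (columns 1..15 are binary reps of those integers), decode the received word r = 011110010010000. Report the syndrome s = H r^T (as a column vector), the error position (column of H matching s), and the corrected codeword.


s = (0, 0, 1, 1)^T, error position = 3, corrected codeword c = 010110010010000

Compute s = H r^T mod 2 one row at a time:
  s_1 = 1 + 0 + 0 + 1 + 0 + 0 + 0 + 0 = 2 ≡ 0 (mod 2).
  s_2 = 1 + 1 + 0 + 0 + 0 + 0 + 0 + 0 = 2 ≡ 0 (mod 2).
  s_3 = 1 + 1 + 0 + 0 + 0 + 1 + 0 + 0 = 3 ≡ 1 (mod 2).
  s_4 = 0 + 1 + 1 + 0 + 0 + 1 + 0 + 0 = 3 ≡ 1 (mod 2).
s = (0, 0, 1, 1)^T — this equals column 3 of H (binary 0011), so error is at position 3.
Correct: flip bit 3 of r = 011110010010000 to get c = 010110010010000.


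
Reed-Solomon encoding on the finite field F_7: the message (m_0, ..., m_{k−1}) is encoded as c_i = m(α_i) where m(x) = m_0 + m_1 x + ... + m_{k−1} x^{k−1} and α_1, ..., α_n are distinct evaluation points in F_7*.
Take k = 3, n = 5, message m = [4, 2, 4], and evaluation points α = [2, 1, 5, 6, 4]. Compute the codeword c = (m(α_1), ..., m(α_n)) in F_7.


c = [3, 3, 2, 6, 6]

Message polynomial: m(x) = 4 + 2·x + 4·x^2 (mod 7).
For each evaluation point α_i, compute m(α_i) mod 7:
  α_1 = 2: Horner steps 4 → 3 → 3, so m(2) = 3.
  α_2 = 1: Horner steps 4 → 6 → 3, so m(1) = 3.
  α_3 = 5: Horner steps 4 → 1 → 2, so m(5) = 2.
  α_4 = 6: Horner steps 4 → 5 → 6, so m(6) = 6.
  α_5 = 4: Horner steps 4 → 4 → 6, so m(4) = 6.
Codeword c = [3, 3, 2, 6, 6] ∈ F_7^5.


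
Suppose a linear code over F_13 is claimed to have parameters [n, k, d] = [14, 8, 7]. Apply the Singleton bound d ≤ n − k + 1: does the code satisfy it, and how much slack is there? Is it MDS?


Singleton RHS = n − k + 1 = 7, slack = 0, bound satisfied, MDS.

Singleton bound: d ≤ n − k + 1.
Here n = 14, k = 8, so n − k + 1 = 7.
Given d = 7, check d ≤ 7: YES.
Slack = (n − k + 1) − d = 0.
The code is MDS (slack = 0).
Description: the claimed parameters are [14, 8, 7]_13; such a code would be MDS (meets Singleton bound).


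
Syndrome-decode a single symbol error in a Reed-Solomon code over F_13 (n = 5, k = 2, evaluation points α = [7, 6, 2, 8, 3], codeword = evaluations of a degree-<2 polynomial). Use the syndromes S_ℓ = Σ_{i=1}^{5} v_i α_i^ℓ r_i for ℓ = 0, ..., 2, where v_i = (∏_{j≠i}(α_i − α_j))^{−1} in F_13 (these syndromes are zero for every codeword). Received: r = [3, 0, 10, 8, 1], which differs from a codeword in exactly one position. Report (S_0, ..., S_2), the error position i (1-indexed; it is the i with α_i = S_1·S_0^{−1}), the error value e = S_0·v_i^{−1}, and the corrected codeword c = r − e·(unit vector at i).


S = (2, 1, 7), error at position 1, error magnitude e = 12, c = [4, 0, 10, 8, 1].

Step 1: column multipliers v_i = (∏_{j≠i}(α_i − α_j))^{−1} mod 13.
  i = 1 (α = 7): (7−6)(7−2)(7−8)(7−3) = 1·5·(−1)·4 = −20 ≡ 6, so v_1 = 6^{−1} = 11 (mod 13).
  i = 2 (α = 6): (6−7)(6−2)(6−8)(6−3) = (−1)·4·(−2)·3 = 24 ≡ 11, so v_2 = 11^{−1} = 6 (mod 13).
  i = 3 (α = 2): (2−7)(2−6)(2−8)(2−3) = (−5)·(−4)·(−6)·(−1) = 120 ≡ 3, so v_3 = 3^{−1} = 9 (mod 13).
  i = 4 (α = 8): (8−7)(8−6)(8−2)(8−3) = 1·2·6·5 = 60 ≡ 8, so v_4 = 8^{−1} = 5 (mod 13).
  i = 5 (α = 3): (3−7)(3−6)(3−2)(3−8) = (−4)·(−3)·1·(−5) = −60 ≡ 5, so v_5 = 5^{−1} = 8 (mod 13).
  v = [11, 6, 9, 5, 8].
Step 2: syndromes of r = [3, 0, 10, 8, 1] (all sums mod 13).
  S_0 = Σ v_i r_i = 11·3 + 6·0 + 9·10 + 5·8 + 8·1 = 171 ≡ 2.
  S_1 = Σ v_i α_i r_i = 11·7·3 + 6·6·0 + 9·2·10 + 5·8·8 + 8·3·1 = 755 ≡ 1.
  α_i^2 mod 13 = [10, 10, 4, 12, 9].
  S_2 = Σ v_i α_i^2 r_i = 11·10·3 + 6·10·0 + 9·4·10 + 5·12·8 + 8·9·1 = 1242 ≡ 7.
  S = (2, 1, 7) ≠ 0, so r is not a codeword (an error is present).
Step 3: locate the error. For a single error e at position i, S_ℓ = v_i·e·α_i^ℓ, so α_err = S_1/S_0.
  S_0^{−1} = 2^{−1} = 7 (mod 13), so α_err = 1·7 = 7 ≡ 7 = α_1. Error position i = 1.
  Consistency check: S_2/S_1 = 7·1 = 7 ≡ 7 = α_err ✓ (single-error assumption holds).
Step 4: error magnitude e = S_0/v_1 = S_0·∏_{j≠1}(α_1 − α_j) = 2·6 = 12 ≡ 12 (mod 13).
Step 5: correct position 1: c_1 = r_1 − e = 3 − 12 ≡ 4 (mod 13). Hence c = [4, 0, 10, 8, 1].
  Check: interpolating c through the α_i gives m(x) = 2 + 4·x (degree < 2) with m(α_i) = c_i for every i, so c is indeed a codeword.


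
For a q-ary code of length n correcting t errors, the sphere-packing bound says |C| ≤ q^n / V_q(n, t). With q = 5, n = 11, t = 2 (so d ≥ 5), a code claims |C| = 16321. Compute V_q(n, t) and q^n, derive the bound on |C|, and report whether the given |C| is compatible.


V_q(n, t) = 925, q^n = 48828125, Hamming bound = 52787, |C| = 16321 ≤ bound (satisfied).

Step 1: Compute V_q(n, t) = Σ_{j=0}^2 C(n, j) (q−1)^j.
  j = 0: C(11,0)·(4)^0 = 1·1 = 1.
  j = 1: C(11,1)·(4)^1 = 11·4 = 44.
  j = 2: C(11,2)·(4)^2 = 55·16 = 880.
  V_q(n, t) = 1 + 44 + 880 = 925.
Step 2: q^n = 5^11 = 48828125.
Step 3: Hamming bound ⌊q^n / V_q(n,t)⌋ = ⌊48828125/925⌋ = 52787.
Step 4: Compare |C| = 16321 to 52787: satisfied.
The claimed |C| lies below the Hamming bound.


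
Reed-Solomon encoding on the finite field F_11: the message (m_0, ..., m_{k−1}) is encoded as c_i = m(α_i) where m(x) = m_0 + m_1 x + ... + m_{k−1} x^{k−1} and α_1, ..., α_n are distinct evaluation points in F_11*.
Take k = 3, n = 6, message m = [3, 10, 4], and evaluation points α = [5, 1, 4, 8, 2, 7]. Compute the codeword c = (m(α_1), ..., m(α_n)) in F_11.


c = [10, 6, 8, 9, 6, 5]

Message polynomial: m(x) = 3 + 10·x + 4·x^2 (mod 11).
For each evaluation point α_i, compute m(α_i) mod 11:
  α_1 = 5: Horner steps 4 → 8 → 10, so m(5) = 10.
  α_2 = 1: Horner steps 4 → 3 → 6, so m(1) = 6.
  α_3 = 4: Horner steps 4 → 4 → 8, so m(4) = 8.
  α_4 = 8: Horner steps 4 → 9 → 9, so m(8) = 9.
  α_5 = 2: Horner steps 4 → 7 → 6, so m(2) = 6.
  α_6 = 7: Horner steps 4 → 5 → 5, so m(7) = 5.
Codeword c = [10, 6, 8, 9, 6, 5] ∈ F_11^6.


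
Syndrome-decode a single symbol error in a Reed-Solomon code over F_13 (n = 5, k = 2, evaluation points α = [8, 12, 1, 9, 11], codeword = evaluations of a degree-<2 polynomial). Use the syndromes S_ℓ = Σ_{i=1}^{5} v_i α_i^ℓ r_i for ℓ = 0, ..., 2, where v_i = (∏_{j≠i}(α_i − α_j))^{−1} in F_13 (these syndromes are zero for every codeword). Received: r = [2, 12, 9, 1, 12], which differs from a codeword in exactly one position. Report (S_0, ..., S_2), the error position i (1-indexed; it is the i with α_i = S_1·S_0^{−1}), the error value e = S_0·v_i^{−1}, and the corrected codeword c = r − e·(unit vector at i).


S = (7, 6, 7), error at position 2, error magnitude e = 1, c = [2, 11, 9, 1, 12].

Step 1: column multipliers v_i = (∏_{j≠i}(α_i − α_j))^{−1} mod 13.
  i = 1 (α = 8): (8−12)(8−1)(8−9)(8−11) = (−4)·7·(−1)·(−3) = −84 ≡ 7, so v_1 = 7^{−1} = 2 (mod 13).
  i = 2 (α = 12): (12−8)(12−1)(12−9)(12−11) = 4·11·3·1 = 132 ≡ 2, so v_2 = 2^{−1} = 7 (mod 13).
  i = 3 (α = 1): (1−8)(1−12)(1−9)(1−11) = (−7)·(−11)·(−8)·(−10) = 6160 ≡ 11, so v_3 = 11^{−1} = 6 (mod 13).
  i = 4 (α = 9): (9−8)(9−12)(9−1)(9−11) = 1·(−3)·8·(−2) = 48 ≡ 9, so v_4 = 9^{−1} = 3 (mod 13).
  i = 5 (α = 11): (11−8)(11−12)(11−1)(11−9) = 3·(−1)·10·2 = −60 ≡ 5, so v_5 = 5^{−1} = 8 (mod 13).
  v = [2, 7, 6, 3, 8].
Step 2: syndromes of r = [2, 12, 9, 1, 12] (all sums mod 13).
  S_0 = Σ v_i r_i = 2·2 + 7·12 + 6·9 + 3·1 + 8·12 = 241 ≡ 7.
  S_1 = Σ v_i α_i r_i = 2·8·2 + 7·12·12 + 6·1·9 + 3·9·1 + 8·11·12 = 2177 ≡ 6.
  α_i^2 mod 13 = [12, 1, 1, 3, 4].
  S_2 = Σ v_i α_i^2 r_i = 2·12·2 + 7·1·12 + 6·1·9 + 3·3·1 + 8·4·12 = 579 ≡ 7.
  S = (7, 6, 7) ≠ 0, so r is not a codeword (an error is present).
Step 3: locate the error. For a single error e at position i, S_ℓ = v_i·e·α_i^ℓ, so α_err = S_1/S_0.
  S_0^{−1} = 7^{−1} = 2 (mod 13), so α_err = 6·2 = 12 ≡ 12 = α_2. Error position i = 2.
  Consistency check: S_2/S_1 = 7·11 = 77 ≡ 12 = α_err ✓ (single-error assumption holds).
Step 4: error magnitude e = S_0/v_2 = S_0·∏_{j≠2}(α_2 − α_j) = 7·2 = 14 ≡ 1 (mod 13).
Step 5: correct position 2: c_2 = r_2 − e = 12 − 1 ≡ 11 (mod 13). Hence c = [2, 11, 9, 1, 12].
  Check: interpolating c through the α_i gives m(x) = 10 + 12·x (degree < 2) with m(α_i) = c_i for every i, so c is indeed a codeword.


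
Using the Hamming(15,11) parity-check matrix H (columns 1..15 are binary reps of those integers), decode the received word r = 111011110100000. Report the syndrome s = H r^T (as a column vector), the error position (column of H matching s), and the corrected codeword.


s = (0, 1, 1, 0)^T, error position = 6, corrected codeword c = 111010110100000

Compute s = H r^T mod 2 one row at a time:
  s_1 = 1 + 0 + 1 + 0 + 0 + 0 + 0 + 0 = 2 ≡ 0 (mod 2).
  s_2 = 0 + 1 + 1 + 1 + 0 + 0 + 0 + 0 = 3 ≡ 1 (mod 2).
  s_3 = 1 + 1 + 1 + 1 + 1 + 0 + 0 + 0 = 5 ≡ 1 (mod 2).
  s_4 = 1 + 1 + 1 + 1 + 0 + 0 + 0 + 0 = 4 ≡ 0 (mod 2).
s = (0, 1, 1, 0)^T — this equals column 6 of H (binary 0110), so error is at position 6.
Correct: flip bit 6 of r = 111011110100000 to get c = 111010110100000.


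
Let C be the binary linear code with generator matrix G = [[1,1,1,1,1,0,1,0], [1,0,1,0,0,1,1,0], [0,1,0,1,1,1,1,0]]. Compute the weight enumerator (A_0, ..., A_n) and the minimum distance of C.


Weight distribution: A_0 = 1, A_1 = 1, A_3 = 1, A_4 = 2, A_5 = 2, A_6 = 1. Minimum distance d = 1.

Enumerate all 2^3 = 8 messages m ∈ F_2^3.
For each, compute codeword c = mG in F_2^8, then tally its weight.
  m = 000 → c = 00000000, weight = 0.
  m = 100 → c = 11111010, weight = 6.
  m = 010 → c = 10100110, weight = 4.
  m = 110 → c = 01011100, weight = 4.
  m = 001 → c = 01011110, weight = 5.
  m = 101 → c = 10100100, weight = 3.
  m = 011 → c = 11111000, weight = 5.
  m = 111 → c = 00000010, weight = 1.
Tally weights:
  weight 0: 1 codewords.
  weight 1: 1 codewords.
  weight 3: 1 codewords.
  weight 4: 2 codewords.
  weight 5: 2 codewords.
  weight 6: 1 codewords.
Minimum distance d = smallest w > 0 with A_w > 0 = 1.
Sanity: Σ A_w = 8 = 2^3 = 8 ✓.


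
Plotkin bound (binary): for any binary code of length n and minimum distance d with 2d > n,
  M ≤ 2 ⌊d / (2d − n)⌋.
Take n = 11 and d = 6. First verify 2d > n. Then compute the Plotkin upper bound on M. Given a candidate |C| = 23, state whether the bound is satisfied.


Plotkin bound M ≤ 12; given |C| = 23 > bound (violated).

Check applicability: 2d = 12, n = 11.
2d − n = 1 > 0, so Plotkin applies.
Compute d/(2d−n) = 6/1 ≈ 6.0000.
⌊d/(2d−n)⌋ = 6.
Plotkin bound: M ≤ 2·6 = 12.
Given |C| = 23, check: VIOLATED.
This |C| is above the Plotkin bound, so no binary code with n = 11, d = 6 and 23 codewords exists.


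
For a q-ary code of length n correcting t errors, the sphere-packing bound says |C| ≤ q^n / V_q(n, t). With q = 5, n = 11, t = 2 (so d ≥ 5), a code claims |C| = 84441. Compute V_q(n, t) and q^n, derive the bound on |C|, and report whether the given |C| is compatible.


V_q(n, t) = 925, q^n = 48828125, Hamming bound = 52787, |C| = 84441 > bound (violated).

Step 1: Compute V_q(n, t) = Σ_{j=0}^2 C(n, j) (q−1)^j.
  j = 0: C(11,0)·(4)^0 = 1·1 = 1.
  j = 1: C(11,1)·(4)^1 = 11·4 = 44.
  j = 2: C(11,2)·(4)^2 = 55·16 = 880.
  V_q(n, t) = 1 + 44 + 880 = 925.
Step 2: q^n = 5^11 = 48828125.
Step 3: Hamming bound ⌊q^n / V_q(n,t)⌋ = ⌊48828125/925⌋ = 52787.
Step 4: Compare |C| = 84441 to 52787: violated.
The claimed |C| lies above the Hamming bound, so no 5-ary code of length 11 with d ≥ 5 can have 84441 codewords.


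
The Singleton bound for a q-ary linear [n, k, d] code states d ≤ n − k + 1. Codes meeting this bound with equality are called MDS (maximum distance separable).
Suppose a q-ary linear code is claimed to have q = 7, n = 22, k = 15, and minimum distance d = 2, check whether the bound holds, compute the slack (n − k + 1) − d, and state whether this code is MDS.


Singleton RHS = n − k + 1 = 8, slack = 6, bound satisfied, not MDS.

Singleton bound: d ≤ n − k + 1.
Here n = 22, k = 15, so n − k + 1 = 8.
Given d = 2, check d ≤ 8: YES.
Slack = (n − k + 1) − d = 6.
The code is NOT MDS (slack = 6 > 0).
Description: the claimed parameters are [22, 15, 2]_7; such a code would be non-MDS.


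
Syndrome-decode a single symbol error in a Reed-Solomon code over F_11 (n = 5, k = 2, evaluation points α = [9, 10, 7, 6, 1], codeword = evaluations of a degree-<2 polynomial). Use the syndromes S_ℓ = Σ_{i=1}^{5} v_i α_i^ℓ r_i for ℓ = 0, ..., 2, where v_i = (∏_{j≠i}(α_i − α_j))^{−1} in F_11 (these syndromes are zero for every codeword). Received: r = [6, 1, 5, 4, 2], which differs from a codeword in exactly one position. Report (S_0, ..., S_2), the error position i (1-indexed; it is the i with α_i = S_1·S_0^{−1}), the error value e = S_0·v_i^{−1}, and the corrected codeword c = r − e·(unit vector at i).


S = (10, 5, 8), error at position 4, error magnitude e = 5, c = [6, 1, 5, 10, 2].

Step 1: column multipliers v_i = (∏_{j≠i}(α_i − α_j))^{−1} mod 11.
  i = 1 (α = 9): (9−10)(9−7)(9−6)(9−1) = (−1)·2·3·8 = −48 ≡ 7, so v_1 = 7^{−1} = 8 (mod 11).
  i = 2 (α = 10): (10−9)(10−7)(10−6)(10−1) = 1·3·4·9 = 108 ≡ 9, so v_2 = 9^{−1} = 5 (mod 11).
  i = 3 (α = 7): (7−9)(7−10)(7−6)(7−1) = (−2)·(−3)·1·6 = 36 ≡ 3, so v_3 = 3^{−1} = 4 (mod 11).
  i = 4 (α = 6): (6−9)(6−10)(6−7)(6−1) = (−3)·(−4)·(−1)·5 = −60 ≡ 6, so v_4 = 6^{−1} = 2 (mod 11).
  i = 5 (α = 1): (1−9)(1−10)(1−7)(1−6) = (−8)·(−9)·(−6)·(−5) = 2160 ≡ 4, so v_5 = 4^{−1} = 3 (mod 11).
  v = [8, 5, 4, 2, 3].
Step 2: syndromes of r = [6, 1, 5, 4, 2] (all sums mod 11).
  S_0 = Σ v_i r_i = 8·6 + 5·1 + 4·5 + 2·4 + 3·2 = 87 ≡ 10.
  S_1 = Σ v_i α_i r_i = 8·9·6 + 5·10·1 + 4·7·5 + 2·6·4 + 3·1·2 = 676 ≡ 5.
  α_i^2 mod 11 = [4, 1, 5, 3, 1].
  S_2 = Σ v_i α_i^2 r_i = 8·4·6 + 5·1·1 + 4·5·5 + 2·3·4 + 3·1·2 = 327 ≡ 8.
  S = (10, 5, 8) ≠ 0, so r is not a codeword (an error is present).
Step 3: locate the error. For a single error e at position i, S_ℓ = v_i·e·α_i^ℓ, so α_err = S_1/S_0.
  S_0^{−1} = 10^{−1} = 10 (mod 11), so α_err = 5·10 = 50 ≡ 6 = α_4. Error position i = 4.
  Consistency check: S_2/S_1 = 8·9 = 72 ≡ 6 = α_err ✓ (single-error assumption holds).
Step 4: error magnitude e = S_0/v_4 = S_0·∏_{j≠4}(α_4 − α_j) = 10·6 = 60 ≡ 5 (mod 11).
Step 5: correct position 4: c_4 = r_4 − e = 4 − 5 ≡ 10 (mod 11). Hence c = [6, 1, 5, 10, 2].
  Check: interpolating c through the α_i gives m(x) = 7 + 6·x (degree < 2) with m(α_i) = c_i for every i, so c is indeed a codeword.
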